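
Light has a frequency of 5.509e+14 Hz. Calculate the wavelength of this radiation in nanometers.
544.19 nm

Using the wave equation: c = fλ

Solving for wavelength:
λ = c/f = (3×10⁸ m/s) / (5.509e+14 Hz)
λ = 544.19 nm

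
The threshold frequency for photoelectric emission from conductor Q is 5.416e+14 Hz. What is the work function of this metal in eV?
2.24 eV

At the threshold frequency, photon energy equals work function:
φ = hf₀

Calculating:
φ = (6.626×10⁻³⁴ J·s)(5.416e+14 Hz)
φ = 2.24 eV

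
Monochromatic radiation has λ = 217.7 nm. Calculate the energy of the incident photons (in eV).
5.6952 eV

Using E = hf = hc/λ:

E = hc/λ = (6.626×10⁻³⁴ J·s)(3×10⁸ m/s) / (217.7×10⁻⁹ m)
E = 5.6952 eV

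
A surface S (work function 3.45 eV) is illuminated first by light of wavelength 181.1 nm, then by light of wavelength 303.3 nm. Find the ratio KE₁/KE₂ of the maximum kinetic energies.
5.3245

Using Einstein's equation: KE_max = hc/λ - φ

For λ₁ = 181.1 nm:
E₁ = hc/λ₁ = 6.8462 eV
KE₁ = E₁ - φ = 6.8462 - 3.45 = 3.3962 eV

For λ₂ = 303.3 nm:
E₂ = hc/λ₂ = 4.0878 eV
KE₂ = E₂ - φ = 4.0878 - 3.45 = 0.6378 eV

Ratio: KE₁/KE₂ = 3.3962/0.6378 = 5.3245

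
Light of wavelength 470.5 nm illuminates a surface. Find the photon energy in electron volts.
2.6352 eV

Using E = hf = hc/λ:

E = hc/λ = (6.626×10⁻³⁴ J·s)(3×10⁸ m/s) / (470.5×10⁻⁹ m)
E = 2.6352 eV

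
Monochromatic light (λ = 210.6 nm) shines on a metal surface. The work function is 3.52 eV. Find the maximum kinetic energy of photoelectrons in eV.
2.3672 eV

Using Einstein's photoelectric equation: KE_max = hf - φ = hc/λ - φ

First, calculate the photon energy:
E_photon = hc/λ = (6.626×10⁻³⁴ J·s)(3×10⁸ m/s) / (210.6×10⁻⁹ m)
E_photon = 5.8872 eV

Then, the maximum kinetic energy:
KE_max = E_photon - φ = 5.8872 eV - 3.52 eV = 2.3672 eV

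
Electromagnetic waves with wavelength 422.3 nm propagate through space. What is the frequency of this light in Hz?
7.0990e+14 Hz

Using the wave equation: c = fλ

Solving for frequency:
f = c/λ = (3×10⁸ m/s) / (422.3×10⁻⁹ m)
f = 7.0990e+14 Hz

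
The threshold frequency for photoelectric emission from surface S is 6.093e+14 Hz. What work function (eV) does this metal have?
2.52 eV

At the threshold frequency, photon energy equals work function:
φ = hf₀

Calculating:
φ = (6.626×10⁻³⁴ J·s)(6.093e+14 Hz)
φ = 2.52 eV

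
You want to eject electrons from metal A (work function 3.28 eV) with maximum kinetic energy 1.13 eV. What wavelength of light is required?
281.14 nm

From Einstein's equation: KE_max = hc/λ - φ

Rearranging for λ:
hc/λ = KE_max + φ
λ = hc/(KE_max + φ)

Required photon energy:
E_photon = KE_max + φ = 1.13 + 3.28 = 4.41 eV

Required wavelength:
λ = hc/E_photon = (6.626×10⁻³⁴)(3×10⁸) / (4.41 × 1.602×10⁻¹⁹)
λ = 281.14 nm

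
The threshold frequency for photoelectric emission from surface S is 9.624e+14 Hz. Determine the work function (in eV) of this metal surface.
3.98 eV

At the threshold frequency, photon energy equals work function:
φ = hf₀

Calculating:
φ = (6.626×10⁻³⁴ J·s)(9.624e+14 Hz)
φ = 3.98 eV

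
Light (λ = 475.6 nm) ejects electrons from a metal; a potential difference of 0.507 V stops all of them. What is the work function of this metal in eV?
2.10 eV

The stopping potential gives the maximum kinetic energy: KE_max = eV_s = 0.507 eV

From Einstein's photoelectric equation: KE_max = hc/λ - φ
Rearranging: φ = hc/λ - KE_max

Calculate photon energy:
E_photon = hc/λ = (6.626×10⁻³⁴ J·s)(3×10⁸ m/s) / (475.6×10⁻⁹ m) = 2.6069 eV

Therefore:
φ = 2.6069 - 0.507 = 2.10 eV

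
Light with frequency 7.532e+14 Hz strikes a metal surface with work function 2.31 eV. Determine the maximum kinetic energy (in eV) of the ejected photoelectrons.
0.8050 eV

Using Einstein's photoelectric equation: KE_max = hf - φ

First, calculate the photon energy:
E_photon = hf = (6.626×10⁻³⁴ J·s)(7.532e+14 Hz)
E_photon = 3.1150 eV

Then, the maximum kinetic energy:
KE_max = E_photon - φ = 3.1150 eV - 2.31 eV = 0.8050 eV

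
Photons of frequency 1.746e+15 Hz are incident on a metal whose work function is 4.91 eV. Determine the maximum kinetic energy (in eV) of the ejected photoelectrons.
2.3109 eV

Using Einstein's photoelectric equation: KE_max = hf - φ

First, calculate the photon energy:
E_photon = hf = (6.626×10⁻³⁴ J·s)(1.746e+15 Hz)
E_photon = 7.2209 eV

Then, the maximum kinetic energy:
KE_max = E_photon - φ = 7.2209 eV - 4.91 eV = 2.3109 eV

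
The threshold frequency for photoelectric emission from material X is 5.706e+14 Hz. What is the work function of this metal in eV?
2.36 eV

At the threshold frequency, photon energy equals work function:
φ = hf₀

Calculating:
φ = (6.626×10⁻³⁴ J·s)(5.706e+14 Hz)
φ = 2.36 eV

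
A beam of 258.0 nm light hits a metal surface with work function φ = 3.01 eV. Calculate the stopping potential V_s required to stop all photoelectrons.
1.7956 V

The stopping potential V_s satisfies: eV_s = KE_max

First, find KE_max using Einstein's equation:
E_photon = hc/λ = 4.8056 eV
KE_max = E_photon - φ = 4.8056 - 3.01 = 1.7956 eV

Since eV_s = KE_max:
V_s = KE_max/e = 1.7956 V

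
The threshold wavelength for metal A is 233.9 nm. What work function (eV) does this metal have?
5.30 eV

At the threshold wavelength, photon energy equals work function:
φ = hc/λ₀

Calculating:
φ = (6.626×10⁻³⁴ J·s)(3×10⁸ m/s) / (233.9×10⁻⁹ m)
φ = 5.30 eV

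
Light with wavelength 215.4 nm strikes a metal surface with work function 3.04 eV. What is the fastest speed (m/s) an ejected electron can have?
9.7744e+05 m/s

First, find the maximum kinetic energy:
E_photon = hc/λ = 5.7560 eV
KE_max = E_photon - φ = 5.7560 - 3.04 = 2.7160 eV

Convert to Joules: KE_max = 2.7160 × 1.602×10⁻¹⁹ J = 4.3515e-19 J

Then use KE = ½mv² to find velocity:
v = √(2·KE/m) = √(2 × 4.3515e-19 J / 9.109e-31 kg)
v = 9.7744e+05 m/s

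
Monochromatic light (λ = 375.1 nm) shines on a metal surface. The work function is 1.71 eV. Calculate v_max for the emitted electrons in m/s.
7.4913e+05 m/s

First, find the maximum kinetic energy:
E_photon = hc/λ = 3.3054 eV
KE_max = E_photon - φ = 3.3054 - 1.71 = 1.5954 eV

Convert to Joules: KE_max = 1.5954 × 1.602×10⁻¹⁹ J = 2.5561e-19 J

Then use KE = ½mv² to find velocity:
v = √(2·KE/m) = √(2 × 2.5561e-19 J / 9.109e-31 kg)
v = 7.4913e+05 m/s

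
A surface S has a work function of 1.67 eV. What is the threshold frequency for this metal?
4.0380e+14 Hz

The threshold frequency is when the photon energy equals the work function:
hf₀ = φ

Solving for f₀:
f₀ = φ/h = (1.67 eV × 1.602×10⁻¹⁹ J/eV) / (6.626×10⁻³⁴ J·s)
f₀ = 4.0380e+14 Hz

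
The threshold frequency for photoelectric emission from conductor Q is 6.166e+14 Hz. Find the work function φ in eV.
2.55 eV

At the threshold frequency, photon energy equals work function:
φ = hf₀

Calculating:
φ = (6.626×10⁻³⁴ J·s)(6.166e+14 Hz)
φ = 2.55 eV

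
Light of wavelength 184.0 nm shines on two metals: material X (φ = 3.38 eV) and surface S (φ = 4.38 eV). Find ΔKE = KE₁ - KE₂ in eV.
1.0000 eV

Using KE_max = hc/λ - φ for each metal:

Photon energy: E = hc/λ = 6.7383 eV

For material X (φ₁ = 3.38 eV):
KE₁ = E - φ₁ = 6.7383 - 3.38 = 3.3583 eV

For surface S (φ₂ = 4.38 eV):
KE₂ = E - φ₂ = 6.7383 - 4.38 = 2.3583 eV

Difference:
ΔKE = KE₁ - KE₂ = 3.3583 - 2.3583 = 1.0000 eV

Note: The difference equals the difference in work functions: 4.38 - 3.38 = 1.00 eV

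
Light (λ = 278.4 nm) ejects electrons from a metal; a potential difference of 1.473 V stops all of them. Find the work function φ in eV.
2.98 eV

The stopping potential gives the maximum kinetic energy: KE_max = eV_s = 1.473 eV

From Einstein's photoelectric equation: KE_max = hc/λ - φ
Rearranging: φ = hc/λ - KE_max

Calculate photon energy:
E_photon = hc/λ = (6.626×10⁻³⁴ J·s)(3×10⁸ m/s) / (278.4×10⁻⁹ m) = 4.4535 eV

Therefore:
φ = 4.4535 - 1.473 = 2.98 eV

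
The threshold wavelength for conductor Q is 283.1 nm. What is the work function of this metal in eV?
4.38 eV

At the threshold wavelength, photon energy equals work function:
φ = hc/λ₀

Calculating:
φ = (6.626×10⁻³⁴ J·s)(3×10⁸ m/s) / (283.1×10⁻⁹ m)
φ = 4.38 eV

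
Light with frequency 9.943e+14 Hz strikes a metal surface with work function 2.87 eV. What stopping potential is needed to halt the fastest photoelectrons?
1.2421 V

The stopping potential V_s satisfies: eV_s = KE_max

First, find KE_max using Einstein's equation:
E_photon = hf = (6.626×10⁻³⁴ J·s)(9.943e+14 Hz) = 4.1121 eV
KE_max = E_photon - φ = 4.1121 - 2.87 = 1.2421 eV

Since eV_s = KE_max:
V_s = KE_max/e = 1.2421 V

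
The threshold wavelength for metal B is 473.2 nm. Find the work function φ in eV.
2.62 eV

At the threshold wavelength, photon energy equals work function:
φ = hc/λ₀

Calculating:
φ = (6.626×10⁻³⁴ J·s)(3×10⁸ m/s) / (473.2×10⁻⁹ m)
φ = 2.62 eV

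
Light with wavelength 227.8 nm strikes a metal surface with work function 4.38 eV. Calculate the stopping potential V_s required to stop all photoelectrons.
1.0627 V

The stopping potential V_s satisfies: eV_s = KE_max

First, find KE_max using Einstein's equation:
E_photon = hc/λ = 5.4427 eV
KE_max = E_photon - φ = 5.4427 - 4.38 = 1.0627 eV

Since eV_s = KE_max:
V_s = KE_max/e = 1.0627 V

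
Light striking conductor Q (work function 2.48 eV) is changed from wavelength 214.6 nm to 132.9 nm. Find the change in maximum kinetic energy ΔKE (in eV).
3.5517 eV

Using Einstein's equation: KE_max = hc/λ - φ

For λ₁ = 214.6 nm:
KE₁ = hc/λ₁ - φ = 5.7775 - 2.48 = 3.2975 eV

For λ₂ = 132.9 nm:
KE₂ = hc/λ₂ - φ = 9.3291 - 2.48 = 6.8491 eV

Change in KE:
ΔKE = KE₂ - KE₁ = 6.8491 - 3.2975 = 3.5517 eV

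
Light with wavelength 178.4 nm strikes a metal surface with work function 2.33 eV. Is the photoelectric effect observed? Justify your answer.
Yes

For photoemission, the photon energy must exceed the work function.

Photon energy: E = hc/λ = 6.9498 eV
Work function: φ = 2.33 eV

Since E_photon (6.9498 eV) > φ (2.33 eV), photoemission WILL occur.
The threshold wavelength is λ₀ = hc/φ = 532.1 nm.
Since 178.4 nm < 532.1 nm, the light has sufficient energy.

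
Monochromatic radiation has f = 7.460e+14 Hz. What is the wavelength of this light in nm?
401.87 nm

Using the wave equation: c = fλ

Solving for wavelength:
λ = c/f = (3×10⁸ m/s) / (7.460e+14 Hz)
λ = 401.87 nm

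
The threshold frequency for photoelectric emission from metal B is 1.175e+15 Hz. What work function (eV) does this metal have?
4.86 eV

At the threshold frequency, photon energy equals work function:
φ = hf₀

Calculating:
φ = (6.626×10⁻³⁴ J·s)(1.175e+15 Hz)
φ = 4.86 eV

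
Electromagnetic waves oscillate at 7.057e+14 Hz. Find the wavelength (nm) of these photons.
424.82 nm

Using the wave equation: c = fλ

Solving for wavelength:
λ = c/f = (3×10⁸ m/s) / (7.057e+14 Hz)
λ = 424.82 nm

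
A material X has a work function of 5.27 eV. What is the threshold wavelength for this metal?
235.26 nm

The threshold wavelength is when the photon energy equals the work function:
hc/λ₀ = φ

Solving for λ₀:
λ₀ = hc/φ = (6.626×10⁻³⁴ J·s)(3×10⁸ m/s) / (5.27 eV × 1.602×10⁻¹⁹ J/eV)
λ₀ = 235.26 nm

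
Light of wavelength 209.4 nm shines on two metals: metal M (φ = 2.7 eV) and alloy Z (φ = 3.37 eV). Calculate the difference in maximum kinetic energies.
0.6700 eV

Using KE_max = hc/λ - φ for each metal:

Photon energy: E = hc/λ = 5.9209 eV

For metal M (φ₁ = 2.7 eV):
KE₁ = E - φ₁ = 5.9209 - 2.7 = 3.2209 eV

For alloy Z (φ₂ = 3.37 eV):
KE₂ = E - φ₂ = 5.9209 - 3.37 = 2.5509 eV

Difference:
ΔKE = KE₁ - KE₂ = 3.2209 - 2.5509 = 0.6700 eV

Note: The difference equals the difference in work functions: 3.37 - 2.7 = 0.67 eV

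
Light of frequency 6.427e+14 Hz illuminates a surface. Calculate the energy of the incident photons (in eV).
2.6580 eV

Using E = hf:

E = hf = (6.626×10⁻³⁴ J·s)(6.427e+14 Hz)
E = 2.6580 eV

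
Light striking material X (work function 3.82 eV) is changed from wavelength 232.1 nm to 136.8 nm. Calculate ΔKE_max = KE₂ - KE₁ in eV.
3.7213 eV

Using Einstein's equation: KE_max = hc/λ - φ

For λ₁ = 232.1 nm:
KE₁ = hc/λ₁ - φ = 5.3418 - 3.82 = 1.5218 eV

For λ₂ = 136.8 nm:
KE₂ = hc/λ₂ - φ = 9.0632 - 3.82 = 5.2432 eV

Change in KE:
ΔKE = KE₂ - KE₁ = 5.2432 - 1.5218 = 3.7213 eV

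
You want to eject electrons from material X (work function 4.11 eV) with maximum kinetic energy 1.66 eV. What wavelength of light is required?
214.88 nm

From Einstein's equation: KE_max = hc/λ - φ

Rearranging for λ:
hc/λ = KE_max + φ
λ = hc/(KE_max + φ)

Required photon energy:
E_photon = KE_max + φ = 1.66 + 4.11 = 5.77 eV

Required wavelength:
λ = hc/E_photon = (6.626×10⁻³⁴)(3×10⁸) / (5.77 × 1.602×10⁻¹⁹)
λ = 214.88 nm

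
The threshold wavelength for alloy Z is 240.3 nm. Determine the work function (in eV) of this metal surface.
5.16 eV

At the threshold wavelength, photon energy equals work function:
φ = hc/λ₀

Calculating:
φ = (6.626×10⁻³⁴ J·s)(3×10⁸ m/s) / (240.3×10⁻⁹ m)
φ = 5.16 eV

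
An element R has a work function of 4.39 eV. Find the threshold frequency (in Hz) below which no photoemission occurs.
1.0615e+15 Hz

The threshold frequency is when the photon energy equals the work function:
hf₀ = φ

Solving for f₀:
f₀ = φ/h = (4.39 eV × 1.602×10⁻¹⁹ J/eV) / (6.626×10⁻³⁴ J·s)
f₀ = 1.0615e+15 Hz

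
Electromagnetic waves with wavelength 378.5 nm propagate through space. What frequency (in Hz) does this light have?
7.9205e+14 Hz

Using the wave equation: c = fλ

Solving for frequency:
f = c/λ = (3×10⁸ m/s) / (378.5×10⁻⁹ m)
f = 7.9205e+14 Hz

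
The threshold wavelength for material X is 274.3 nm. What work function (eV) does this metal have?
4.52 eV

At the threshold wavelength, photon energy equals work function:
φ = hc/λ₀

Calculating:
φ = (6.626×10⁻³⁴ J·s)(3×10⁸ m/s) / (274.3×10⁻⁹ m)
φ = 4.52 eV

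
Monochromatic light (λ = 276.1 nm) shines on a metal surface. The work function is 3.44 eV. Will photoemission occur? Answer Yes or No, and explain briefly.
Yes

For photoemission, the photon energy must exceed the work function.

Photon energy: E = hc/λ = 4.4906 eV
Work function: φ = 3.44 eV

Since E_photon (4.4906 eV) > φ (3.44 eV), photoemission WILL occur.
The threshold wavelength is λ₀ = hc/φ = 360.4 nm.
Since 276.1 nm < 360.4 nm, the light has sufficient energy.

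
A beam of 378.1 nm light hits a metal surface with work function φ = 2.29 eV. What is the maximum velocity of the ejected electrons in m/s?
5.8987e+05 m/s

First, find the maximum kinetic energy:
E_photon = hc/λ = 3.2791 eV
KE_max = E_photon - φ = 3.2791 - 2.29 = 0.9891 eV

Convert to Joules: KE_max = 0.9891 × 1.602×10⁻¹⁹ J = 1.5848e-19 J

Then use KE = ½mv² to find velocity:
v = √(2·KE/m) = √(2 × 1.5848e-19 J / 9.109e-31 kg)
v = 5.8987e+05 m/s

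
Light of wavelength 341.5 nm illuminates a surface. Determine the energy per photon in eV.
3.6306 eV

Using E = hf = hc/λ:

E = hc/λ = (6.626×10⁻³⁴ J·s)(3×10⁸ m/s) / (341.5×10⁻⁹ m)
E = 3.6306 eV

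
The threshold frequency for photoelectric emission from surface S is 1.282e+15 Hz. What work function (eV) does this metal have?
5.30 eV

At the threshold frequency, photon energy equals work function:
φ = hf₀

Calculating:
φ = (6.626×10⁻³⁴ J·s)(1.282e+15 Hz)
φ = 5.30 eV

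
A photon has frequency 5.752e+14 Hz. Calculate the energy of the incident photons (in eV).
2.3788 eV

Using E = hf:

E = hf = (6.626×10⁻³⁴ J·s)(5.752e+14 Hz)
E = 2.3788 eV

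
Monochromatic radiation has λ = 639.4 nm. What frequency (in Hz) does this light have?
4.6887e+14 Hz

Using the wave equation: c = fλ

Solving for frequency:
f = c/λ = (3×10⁸ m/s) / (639.4×10⁻⁹ m)
f = 4.6887e+14 Hz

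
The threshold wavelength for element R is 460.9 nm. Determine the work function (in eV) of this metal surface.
2.69 eV

At the threshold wavelength, photon energy equals work function:
φ = hc/λ₀

Calculating:
φ = (6.626×10⁻³⁴ J·s)(3×10⁸ m/s) / (460.9×10⁻⁹ m)
φ = 2.69 eV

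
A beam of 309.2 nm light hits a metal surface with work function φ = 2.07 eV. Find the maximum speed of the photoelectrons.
8.2605e+05 m/s

First, find the maximum kinetic energy:
E_photon = hc/λ = 4.0098 eV
KE_max = E_photon - φ = 4.0098 - 2.07 = 1.9398 eV

Convert to Joules: KE_max = 1.9398 × 1.602×10⁻¹⁹ J = 3.1080e-19 J

Then use KE = ½mv² to find velocity:
v = √(2·KE/m) = √(2 × 3.1080e-19 J / 9.109e-31 kg)
v = 8.2605e+05 m/s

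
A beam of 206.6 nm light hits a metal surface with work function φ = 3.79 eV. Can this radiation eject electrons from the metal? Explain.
Yes

For photoemission, the photon energy must exceed the work function.

Photon energy: E = hc/λ = 6.0012 eV
Work function: φ = 3.79 eV

Since E_photon (6.0012 eV) > φ (3.79 eV), photoemission WILL occur.
The threshold wavelength is λ₀ = hc/φ = 327.1 nm.
Since 206.6 nm < 327.1 nm, the light has sufficient energy.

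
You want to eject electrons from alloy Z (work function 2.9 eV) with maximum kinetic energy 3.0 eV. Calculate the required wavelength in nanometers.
210.14 nm

From Einstein's equation: KE_max = hc/λ - φ

Rearranging for λ:
hc/λ = KE_max + φ
λ = hc/(KE_max + φ)

Required photon energy:
E_photon = KE_max + φ = 3.0 + 2.9 = 5.90 eV

Required wavelength:
λ = hc/E_photon = (6.626×10⁻³⁴)(3×10⁸) / (5.90 × 1.602×10⁻¹⁹)
λ = 210.14 nm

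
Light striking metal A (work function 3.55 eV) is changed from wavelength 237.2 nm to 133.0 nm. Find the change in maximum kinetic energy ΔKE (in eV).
4.0951 eV

Using Einstein's equation: KE_max = hc/λ - φ

For λ₁ = 237.2 nm:
KE₁ = hc/λ₁ - φ = 5.2270 - 3.55 = 1.6770 eV

For λ₂ = 133.0 nm:
KE₂ = hc/λ₂ - φ = 9.3221 - 3.55 = 5.7721 eV

Change in KE:
ΔKE = KE₂ - KE₁ = 5.7721 - 1.6770 = 4.0951 eV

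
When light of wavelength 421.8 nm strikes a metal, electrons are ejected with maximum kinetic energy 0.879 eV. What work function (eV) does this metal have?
2.06 eV

From Einstein's photoelectric equation: KE_max = hf - φ = hc/λ - φ

Rearranging for φ:
φ = hc/λ - KE_max

Calculate photon energy:
E_photon = hc/λ = 2.9394 eV

Therefore:
φ = 2.9394 - 0.879 = 2.06 eV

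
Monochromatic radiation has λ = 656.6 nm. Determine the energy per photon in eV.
1.8883 eV

Using E = hf = hc/λ:

E = hc/λ = (6.626×10⁻³⁴ J·s)(3×10⁸ m/s) / (656.6×10⁻⁹ m)
E = 1.8883 eV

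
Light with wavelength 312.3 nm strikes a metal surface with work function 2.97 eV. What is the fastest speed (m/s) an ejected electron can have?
5.9311e+05 m/s

First, find the maximum kinetic energy:
E_photon = hc/λ = 3.9700 eV
KE_max = E_photon - φ = 3.9700 - 2.97 = 1.0000 eV

Convert to Joules: KE_max = 1.0000 × 1.602×10⁻¹⁹ J = 1.6022e-19 J

Then use KE = ½mv² to find velocity:
v = √(2·KE/m) = √(2 × 1.6022e-19 J / 9.109e-31 kg)
v = 5.9311e+05 m/s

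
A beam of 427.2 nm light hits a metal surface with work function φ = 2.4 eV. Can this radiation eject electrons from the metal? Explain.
Yes

For photoemission, the photon energy must exceed the work function.

Photon energy: E = hc/λ = 2.9023 eV
Work function: φ = 2.4 eV

Since E_photon (2.9023 eV) > φ (2.4 eV), photoemission WILL occur.
The threshold wavelength is λ₀ = hc/φ = 516.6 nm.
Since 427.2 nm < 516.6 nm, the light has sufficient energy.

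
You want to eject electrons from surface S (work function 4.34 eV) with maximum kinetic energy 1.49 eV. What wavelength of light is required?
212.67 nm

From Einstein's equation: KE_max = hc/λ - φ

Rearranging for λ:
hc/λ = KE_max + φ
λ = hc/(KE_max + φ)

Required photon energy:
E_photon = KE_max + φ = 1.49 + 4.34 = 5.83 eV

Required wavelength:
λ = hc/E_photon = (6.626×10⁻³⁴)(3×10⁸) / (5.83 × 1.602×10⁻¹⁹)
λ = 212.67 nm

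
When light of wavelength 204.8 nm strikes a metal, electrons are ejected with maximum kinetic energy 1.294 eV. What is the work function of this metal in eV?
4.76 eV

From Einstein's photoelectric equation: KE_max = hf - φ = hc/λ - φ

Rearranging for φ:
φ = hc/λ - KE_max

Calculate photon energy:
E_photon = hc/λ = 6.0539 eV

Therefore:
φ = 6.0539 - 1.294 = 4.76 eV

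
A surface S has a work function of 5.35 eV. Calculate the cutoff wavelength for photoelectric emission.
231.75 nm

The threshold wavelength is when the photon energy equals the work function:
hc/λ₀ = φ

Solving for λ₀:
λ₀ = hc/φ = (6.626×10⁻³⁴ J·s)(3×10⁸ m/s) / (5.35 eV × 1.602×10⁻¹⁹ J/eV)
λ₀ = 231.75 nm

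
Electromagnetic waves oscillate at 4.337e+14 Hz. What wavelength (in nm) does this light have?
691.24 nm

Using the wave equation: c = fλ

Solving for wavelength:
λ = c/f = (3×10⁸ m/s) / (4.337e+14 Hz)
λ = 691.24 nm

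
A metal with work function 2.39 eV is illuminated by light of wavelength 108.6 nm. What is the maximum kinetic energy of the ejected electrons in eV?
9.0266 eV

Using Einstein's photoelectric equation: KE_max = hf - φ = hc/λ - φ

First, calculate the photon energy:
E_photon = hc/λ = (6.626×10⁻³⁴ J·s)(3×10⁸ m/s) / (108.6×10⁻⁹ m)
E_photon = 11.4166 eV

Then, the maximum kinetic energy:
KE_max = E_photon - φ = 11.4166 eV - 2.39 eV = 9.0266 eV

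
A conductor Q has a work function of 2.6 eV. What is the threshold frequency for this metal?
6.2868e+14 Hz

The threshold frequency is when the photon energy equals the work function:
hf₀ = φ

Solving for f₀:
f₀ = φ/h = (2.6 eV × 1.602×10⁻¹⁹ J/eV) / (6.626×10⁻³⁴ J·s)
f₀ = 6.2868e+14 Hz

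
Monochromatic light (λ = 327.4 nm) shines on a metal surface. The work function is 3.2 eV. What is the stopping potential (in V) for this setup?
0.5869 V

The stopping potential V_s satisfies: eV_s = KE_max

First, find KE_max using Einstein's equation:
E_photon = hc/λ = 3.7869 eV
KE_max = E_photon - φ = 3.7869 - 3.2 = 0.5869 eV

Since eV_s = KE_max:
V_s = KE_max/e = 0.5869 V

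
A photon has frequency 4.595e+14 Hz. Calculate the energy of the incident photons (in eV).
1.9003 eV

Using E = hf:

E = hf = (6.626×10⁻³⁴ J·s)(4.595e+14 Hz)
E = 1.9003 eV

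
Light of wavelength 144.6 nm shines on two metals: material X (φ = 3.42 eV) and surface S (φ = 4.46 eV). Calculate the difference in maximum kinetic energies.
1.0400 eV

Using KE_max = hc/λ - φ for each metal:

Photon energy: E = hc/λ = 8.5743 eV

For material X (φ₁ = 3.42 eV):
KE₁ = E - φ₁ = 8.5743 - 3.42 = 5.1543 eV

For surface S (φ₂ = 4.46 eV):
KE₂ = E - φ₂ = 8.5743 - 4.46 = 4.1143 eV

Difference:
ΔKE = KE₁ - KE₂ = 5.1543 - 4.1143 = 1.0400 eV

Note: The difference equals the difference in work functions: 4.46 - 3.42 = 1.04 eV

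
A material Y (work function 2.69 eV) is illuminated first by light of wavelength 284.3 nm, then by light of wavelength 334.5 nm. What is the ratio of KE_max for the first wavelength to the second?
1.6438

Using Einstein's equation: KE_max = hc/λ - φ

For λ₁ = 284.3 nm:
E₁ = hc/λ₁ = 4.3610 eV
KE₁ = E₁ - φ = 4.3610 - 2.69 = 1.6710 eV

For λ₂ = 334.5 nm:
E₂ = hc/λ₂ = 3.7066 eV
KE₂ = E₂ - φ = 3.7066 - 2.69 = 1.0166 eV

Ratio: KE₁/KE₂ = 1.6710/1.0166 = 1.6438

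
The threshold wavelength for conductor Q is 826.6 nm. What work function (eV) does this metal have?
1.50 eV

At the threshold wavelength, photon energy equals work function:
φ = hc/λ₀

Calculating:
φ = (6.626×10⁻³⁴ J·s)(3×10⁸ m/s) / (826.6×10⁻⁹ m)
φ = 1.50 eV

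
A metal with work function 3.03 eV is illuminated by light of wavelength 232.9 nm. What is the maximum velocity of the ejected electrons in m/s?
8.9820e+05 m/s

First, find the maximum kinetic energy:
E_photon = hc/λ = 5.3235 eV
KE_max = E_photon - φ = 5.3235 - 3.03 = 2.2935 eV

Convert to Joules: KE_max = 2.2935 × 1.602×10⁻¹⁹ J = 3.6746e-19 J

Then use KE = ½mv² to find velocity:
v = √(2·KE/m) = √(2 × 3.6746e-19 J / 9.109e-31 kg)
v = 8.9820e+05 m/s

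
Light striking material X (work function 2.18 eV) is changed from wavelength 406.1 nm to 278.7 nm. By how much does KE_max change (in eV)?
1.3956 eV

Using Einstein's equation: KE_max = hc/λ - φ

For λ₁ = 406.1 nm:
KE₁ = hc/λ₁ - φ = 3.0530 - 2.18 = 0.8730 eV

For λ₂ = 278.7 nm:
KE₂ = hc/λ₂ - φ = 4.4487 - 2.18 = 2.2687 eV

Change in KE:
ΔKE = KE₂ - KE₁ = 2.2687 - 0.8730 = 1.3956 eV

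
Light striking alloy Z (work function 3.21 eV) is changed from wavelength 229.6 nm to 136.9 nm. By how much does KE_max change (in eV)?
3.6565 eV

Using Einstein's equation: KE_max = hc/λ - φ

For λ₁ = 229.6 nm:
KE₁ = hc/λ₁ - φ = 5.4000 - 3.21 = 2.1900 eV

For λ₂ = 136.9 nm:
KE₂ = hc/λ₂ - φ = 9.0566 - 3.21 = 5.8466 eV

Change in KE:
ΔKE = KE₂ - KE₁ = 5.8466 - 2.1900 = 3.6565 eV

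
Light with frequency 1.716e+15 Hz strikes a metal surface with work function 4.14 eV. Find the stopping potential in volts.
2.9568 V

The stopping potential V_s satisfies: eV_s = KE_max

First, find KE_max using Einstein's equation:
E_photon = hf = (6.626×10⁻³⁴ J·s)(1.716e+15 Hz) = 7.0968 eV
KE_max = E_photon - φ = 7.0968 - 4.14 = 2.9568 eV

Since eV_s = KE_max:
V_s = KE_max/e = 2.9568 V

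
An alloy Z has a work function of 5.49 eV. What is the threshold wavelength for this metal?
225.84 nm

The threshold wavelength is when the photon energy equals the work function:
hc/λ₀ = φ

Solving for λ₀:
λ₀ = hc/φ = (6.626×10⁻³⁴ J·s)(3×10⁸ m/s) / (5.49 eV × 1.602×10⁻¹⁹ J/eV)
λ₀ = 225.84 nm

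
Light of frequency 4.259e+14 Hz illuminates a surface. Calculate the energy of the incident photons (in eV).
1.7614 eV

Using E = hf:

E = hf = (6.626×10⁻³⁴ J·s)(4.259e+14 Hz)
E = 1.7614 eV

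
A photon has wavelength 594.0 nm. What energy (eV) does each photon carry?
2.0873 eV

Using E = hf = hc/λ:

E = hc/λ = (6.626×10⁻³⁴ J·s)(3×10⁸ m/s) / (594.0×10⁻⁹ m)
E = 2.0873 eV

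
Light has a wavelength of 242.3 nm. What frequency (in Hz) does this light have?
1.2373e+15 Hz

Using the wave equation: c = fλ

Solving for frequency:
f = c/λ = (3×10⁸ m/s) / (242.3×10⁻⁹ m)
f = 1.2373e+15 Hz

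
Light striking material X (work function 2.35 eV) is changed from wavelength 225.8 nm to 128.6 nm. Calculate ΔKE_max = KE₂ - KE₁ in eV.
4.1502 eV

Using Einstein's equation: KE_max = hc/λ - φ

For λ₁ = 225.8 nm:
KE₁ = hc/λ₁ - φ = 5.4909 - 2.35 = 3.1409 eV

For λ₂ = 128.6 nm:
KE₂ = hc/λ₂ - φ = 9.6411 - 2.35 = 7.2911 eV

Change in KE:
ΔKE = KE₂ - KE₁ = 7.2911 - 3.1409 = 4.1502 eV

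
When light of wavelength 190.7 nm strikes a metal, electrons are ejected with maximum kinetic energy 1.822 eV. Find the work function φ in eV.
4.68 eV

From Einstein's photoelectric equation: KE_max = hf - φ = hc/λ - φ

Rearranging for φ:
φ = hc/λ - KE_max

Calculate photon energy:
E_photon = hc/λ = 6.5015 eV

Therefore:
φ = 6.5015 - 1.822 = 4.68 eV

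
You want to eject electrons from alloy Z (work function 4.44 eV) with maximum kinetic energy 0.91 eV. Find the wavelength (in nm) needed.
231.75 nm

From Einstein's equation: KE_max = hc/λ - φ

Rearranging for λ:
hc/λ = KE_max + φ
λ = hc/(KE_max + φ)

Required photon energy:
E_photon = KE_max + φ = 0.91 + 4.44 = 5.35 eV

Required wavelength:
λ = hc/E_photon = (6.626×10⁻³⁴)(3×10⁸) / (5.35 × 1.602×10⁻¹⁹)
λ = 231.75 nm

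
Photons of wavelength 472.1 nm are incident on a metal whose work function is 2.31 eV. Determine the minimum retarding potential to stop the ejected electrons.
0.3162 V

The stopping potential V_s satisfies: eV_s = KE_max

First, find KE_max using Einstein's equation:
E_photon = hc/λ = 2.6262 eV
KE_max = E_photon - φ = 2.6262 - 2.31 = 0.3162 eV

Since eV_s = KE_max:
V_s = KE_max/e = 0.3162 V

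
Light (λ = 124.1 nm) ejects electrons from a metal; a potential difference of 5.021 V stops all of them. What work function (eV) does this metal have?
4.97 eV

The stopping potential gives the maximum kinetic energy: KE_max = eV_s = 5.021 eV

From Einstein's photoelectric equation: KE_max = hc/λ - φ
Rearranging: φ = hc/λ - KE_max

Calculate photon energy:
E_photon = hc/λ = (6.626×10⁻³⁴ J·s)(3×10⁸ m/s) / (124.1×10⁻⁹ m) = 9.9907 eV

Therefore:
φ = 9.9907 - 5.021 = 4.97 eV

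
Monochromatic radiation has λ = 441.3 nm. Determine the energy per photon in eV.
2.8095 eV

Using E = hf = hc/λ:

E = hc/λ = (6.626×10⁻³⁴ J·s)(3×10⁸ m/s) / (441.3×10⁻⁹ m)
E = 2.8095 eV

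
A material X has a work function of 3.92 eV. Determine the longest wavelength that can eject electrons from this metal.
316.29 nm

The threshold wavelength is when the photon energy equals the work function:
hc/λ₀ = φ

Solving for λ₀:
λ₀ = hc/φ = (6.626×10⁻³⁴ J·s)(3×10⁸ m/s) / (3.92 eV × 1.602×10⁻¹⁹ J/eV)
λ₀ = 316.29 nm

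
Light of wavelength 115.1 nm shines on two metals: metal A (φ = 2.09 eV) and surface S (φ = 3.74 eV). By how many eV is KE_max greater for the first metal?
1.6500 eV

Using KE_max = hc/λ - φ for each metal:

Photon energy: E = hc/λ = 10.7719 eV

For metal A (φ₁ = 2.09 eV):
KE₁ = E - φ₁ = 10.7719 - 2.09 = 8.6819 eV

For surface S (φ₂ = 3.74 eV):
KE₂ = E - φ₂ = 10.7719 - 3.74 = 7.0319 eV

Difference:
ΔKE = KE₁ - KE₂ = 8.6819 - 7.0319 = 1.6500 eV

Note: The difference equals the difference in work functions: 3.74 - 2.09 = 1.65 eV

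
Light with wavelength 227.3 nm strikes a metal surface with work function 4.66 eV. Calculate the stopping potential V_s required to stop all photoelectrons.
0.7947 V

The stopping potential V_s satisfies: eV_s = KE_max

First, find KE_max using Einstein's equation:
E_photon = hc/λ = 5.4547 eV
KE_max = E_photon - φ = 5.4547 - 4.66 = 0.7947 eV

Since eV_s = KE_max:
V_s = KE_max/e = 0.7947 V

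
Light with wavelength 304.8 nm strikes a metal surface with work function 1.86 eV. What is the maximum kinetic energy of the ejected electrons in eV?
2.2077 eV

Using Einstein's photoelectric equation: KE_max = hf - φ = hc/λ - φ

First, calculate the photon energy:
E_photon = hc/λ = (6.626×10⁻³⁴ J·s)(3×10⁸ m/s) / (304.8×10⁻⁹ m)
E_photon = 4.0677 eV

Then, the maximum kinetic energy:
KE_max = E_photon - φ = 4.0677 eV - 1.86 eV = 2.2077 eV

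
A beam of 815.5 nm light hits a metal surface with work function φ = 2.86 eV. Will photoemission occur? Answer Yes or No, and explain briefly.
No

For photoemission, the photon energy must exceed the work function.

Photon energy: E = hc/λ = 1.5203 eV
Work function: φ = 2.86 eV

Since E_photon (1.5203 eV) < φ (2.86 eV), photoemission will NOT occur.
The threshold wavelength is λ₀ = hc/φ = 433.5 nm.
Since 815.5 nm > 433.5 nm, the photons lack sufficient energy.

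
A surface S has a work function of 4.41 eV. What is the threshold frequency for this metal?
1.0663e+15 Hz

The threshold frequency is when the photon energy equals the work function:
hf₀ = φ

Solving for f₀:
f₀ = φ/h = (4.41 eV × 1.602×10⁻¹⁹ J/eV) / (6.626×10⁻³⁴ J·s)
f₀ = 1.0663e+15 Hz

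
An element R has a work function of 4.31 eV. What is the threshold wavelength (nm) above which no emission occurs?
287.67 nm

The threshold wavelength is when the photon energy equals the work function:
hc/λ₀ = φ

Solving for λ₀:
λ₀ = hc/φ = (6.626×10⁻³⁴ J·s)(3×10⁸ m/s) / (4.31 eV × 1.602×10⁻¹⁹ J/eV)
λ₀ = 287.67 nm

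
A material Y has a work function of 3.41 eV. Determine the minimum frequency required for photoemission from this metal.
8.2453e+14 Hz

The threshold frequency is when the photon energy equals the work function:
hf₀ = φ

Solving for f₀:
f₀ = φ/h = (3.41 eV × 1.602×10⁻¹⁹ J/eV) / (6.626×10⁻³⁴ J·s)
f₀ = 8.2453e+14 Hz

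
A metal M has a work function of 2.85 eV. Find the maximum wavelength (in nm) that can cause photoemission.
435.03 nm

The threshold wavelength is when the photon energy equals the work function:
hc/λ₀ = φ

Solving for λ₀:
λ₀ = hc/φ = (6.626×10⁻³⁴ J·s)(3×10⁸ m/s) / (2.85 eV × 1.602×10⁻¹⁹ J/eV)
λ₀ = 435.03 nm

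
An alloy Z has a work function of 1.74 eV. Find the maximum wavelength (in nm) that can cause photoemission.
712.55 nm

The threshold wavelength is when the photon energy equals the work function:
hc/λ₀ = φ

Solving for λ₀:
λ₀ = hc/φ = (6.626×10⁻³⁴ J·s)(3×10⁸ m/s) / (1.74 eV × 1.602×10⁻¹⁹ J/eV)
λ₀ = 712.55 nm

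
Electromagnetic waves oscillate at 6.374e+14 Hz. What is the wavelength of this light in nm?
470.34 nm

Using the wave equation: c = fλ

Solving for wavelength:
λ = c/f = (3×10⁸ m/s) / (6.374e+14 Hz)
λ = 470.34 nm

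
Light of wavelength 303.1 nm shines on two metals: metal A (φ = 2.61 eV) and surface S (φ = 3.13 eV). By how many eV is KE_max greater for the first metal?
0.5200 eV

Using KE_max = hc/λ - φ for each metal:

Photon energy: E = hc/λ = 4.0905 eV

For metal A (φ₁ = 2.61 eV):
KE₁ = E - φ₁ = 4.0905 - 2.61 = 1.4805 eV

For surface S (φ₂ = 3.13 eV):
KE₂ = E - φ₂ = 4.0905 - 3.13 = 0.9605 eV

Difference:
ΔKE = KE₁ - KE₂ = 1.4805 - 0.9605 = 0.5200 eV

Note: The difference equals the difference in work functions: 3.13 - 2.61 = 0.52 eV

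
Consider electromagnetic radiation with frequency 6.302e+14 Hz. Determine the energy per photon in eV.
2.6063 eV

Using E = hf:

E = hf = (6.626×10⁻³⁴ J·s)(6.302e+14 Hz)
E = 2.6063 eV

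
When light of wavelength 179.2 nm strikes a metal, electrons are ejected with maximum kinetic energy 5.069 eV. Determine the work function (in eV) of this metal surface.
1.85 eV

From Einstein's photoelectric equation: KE_max = hf - φ = hc/λ - φ

Rearranging for φ:
φ = hc/λ - KE_max

Calculate photon energy:
E_photon = hc/λ = 6.9188 eV

Therefore:
φ = 6.9188 - 5.069 = 1.85 eV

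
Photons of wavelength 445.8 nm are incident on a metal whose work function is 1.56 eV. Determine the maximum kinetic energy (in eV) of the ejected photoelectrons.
1.2212 eV

Using Einstein's photoelectric equation: KE_max = hf - φ = hc/λ - φ

First, calculate the photon energy:
E_photon = hc/λ = (6.626×10⁻³⁴ J·s)(3×10⁸ m/s) / (445.8×10⁻⁹ m)
E_photon = 2.7812 eV

Then, the maximum kinetic energy:
KE_max = E_photon - φ = 2.7812 eV - 1.56 eV = 1.2212 eV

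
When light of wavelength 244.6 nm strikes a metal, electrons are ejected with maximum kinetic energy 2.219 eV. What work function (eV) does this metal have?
2.85 eV

From Einstein's photoelectric equation: KE_max = hf - φ = hc/λ - φ

Rearranging for φ:
φ = hc/λ - KE_max

Calculate photon energy:
E_photon = hc/λ = 5.0689 eV

Therefore:
φ = 5.0689 - 2.219 = 2.85 eV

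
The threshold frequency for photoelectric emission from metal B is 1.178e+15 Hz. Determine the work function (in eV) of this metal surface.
4.87 eV

At the threshold frequency, photon energy equals work function:
φ = hf₀

Calculating:
φ = (6.626×10⁻³⁴ J·s)(1.178e+15 Hz)
φ = 4.87 eV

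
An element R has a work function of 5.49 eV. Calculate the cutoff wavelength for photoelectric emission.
225.84 nm

The threshold wavelength is when the photon energy equals the work function:
hc/λ₀ = φ

Solving for λ₀:
λ₀ = hc/φ = (6.626×10⁻³⁴ J·s)(3×10⁸ m/s) / (5.49 eV × 1.602×10⁻¹⁹ J/eV)
λ₀ = 225.84 nm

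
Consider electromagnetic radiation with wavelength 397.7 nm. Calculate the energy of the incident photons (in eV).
3.1175 eV

Using E = hf = hc/λ:

E = hc/λ = (6.626×10⁻³⁴ J·s)(3×10⁸ m/s) / (397.7×10⁻⁹ m)
E = 3.1175 eV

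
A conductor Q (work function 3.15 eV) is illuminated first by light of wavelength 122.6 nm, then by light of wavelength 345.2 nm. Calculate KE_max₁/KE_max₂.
15.7652

Using Einstein's equation: KE_max = hc/λ - φ

For λ₁ = 122.6 nm:
E₁ = hc/λ₁ = 10.1129 eV
KE₁ = E₁ - φ = 10.1129 - 3.15 = 6.9629 eV

For λ₂ = 345.2 nm:
E₂ = hc/λ₂ = 3.5917 eV
KE₂ = E₂ - φ = 3.5917 - 3.15 = 0.4417 eV

Ratio: KE₁/KE₂ = 6.9629/0.4417 = 15.7652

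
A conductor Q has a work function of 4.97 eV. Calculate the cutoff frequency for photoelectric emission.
1.2017e+15 Hz

The threshold frequency is when the photon energy equals the work function:
hf₀ = φ

Solving for f₀:
f₀ = φ/h = (4.97 eV × 1.602×10⁻¹⁹ J/eV) / (6.626×10⁻³⁴ J·s)
f₀ = 1.2017e+15 Hz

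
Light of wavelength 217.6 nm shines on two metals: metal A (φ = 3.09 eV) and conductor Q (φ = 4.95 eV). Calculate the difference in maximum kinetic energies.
1.8600 eV

Using KE_max = hc/λ - φ for each metal:

Photon energy: E = hc/λ = 5.6978 eV

For metal A (φ₁ = 3.09 eV):
KE₁ = E - φ₁ = 5.6978 - 3.09 = 2.6078 eV

For conductor Q (φ₂ = 4.95 eV):
KE₂ = E - φ₂ = 5.6978 - 4.95 = 0.7478 eV

Difference:
ΔKE = KE₁ - KE₂ = 2.6078 - 0.7478 = 1.8600 eV

Note: The difference equals the difference in work functions: 4.95 - 3.09 = 1.86 eV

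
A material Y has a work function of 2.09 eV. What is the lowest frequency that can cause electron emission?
5.0536e+14 Hz

The threshold frequency is when the photon energy equals the work function:
hf₀ = φ

Solving for f₀:
f₀ = φ/h = (2.09 eV × 1.602×10⁻¹⁹ J/eV) / (6.626×10⁻³⁴ J·s)
f₀ = 5.0536e+14 Hz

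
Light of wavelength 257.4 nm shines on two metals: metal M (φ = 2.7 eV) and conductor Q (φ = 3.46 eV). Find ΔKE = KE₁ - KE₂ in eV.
0.7600 eV

Using KE_max = hc/λ - φ for each metal:

Photon energy: E = hc/λ = 4.8168 eV

For metal M (φ₁ = 2.7 eV):
KE₁ = E - φ₁ = 4.8168 - 2.7 = 2.1168 eV

For conductor Q (φ₂ = 3.46 eV):
KE₂ = E - φ₂ = 4.8168 - 3.46 = 1.3568 eV

Difference:
ΔKE = KE₁ - KE₂ = 2.1168 - 1.3568 = 0.7600 eV

Note: The difference equals the difference in work functions: 3.46 - 2.7 = 0.76 eV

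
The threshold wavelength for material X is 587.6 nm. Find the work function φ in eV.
2.11 eV

At the threshold wavelength, photon energy equals work function:
φ = hc/λ₀

Calculating:
φ = (6.626×10⁻³⁴ J·s)(3×10⁸ m/s) / (587.6×10⁻⁹ m)
φ = 2.11 eV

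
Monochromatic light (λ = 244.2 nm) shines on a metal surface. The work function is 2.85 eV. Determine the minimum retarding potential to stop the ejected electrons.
2.2272 V

The stopping potential V_s satisfies: eV_s = KE_max

First, find KE_max using Einstein's equation:
E_photon = hc/λ = 5.0772 eV
KE_max = E_photon - φ = 5.0772 - 2.85 = 2.2272 eV

Since eV_s = KE_max:
V_s = KE_max/e = 2.2272 V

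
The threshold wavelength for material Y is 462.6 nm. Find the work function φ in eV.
2.68 eV

At the threshold wavelength, photon energy equals work function:
φ = hc/λ₀

Calculating:
φ = (6.626×10⁻³⁴ J·s)(3×10⁸ m/s) / (462.6×10⁻⁹ m)
φ = 2.68 eV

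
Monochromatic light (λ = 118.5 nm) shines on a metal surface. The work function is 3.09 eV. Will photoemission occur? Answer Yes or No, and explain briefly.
Yes

For photoemission, the photon energy must exceed the work function.

Photon energy: E = hc/λ = 10.4628 eV
Work function: φ = 3.09 eV

Since E_photon (10.4628 eV) > φ (3.09 eV), photoemission WILL occur.
The threshold wavelength is λ₀ = hc/φ = 401.2 nm.
Since 118.5 nm < 401.2 nm, the light has sufficient energy.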